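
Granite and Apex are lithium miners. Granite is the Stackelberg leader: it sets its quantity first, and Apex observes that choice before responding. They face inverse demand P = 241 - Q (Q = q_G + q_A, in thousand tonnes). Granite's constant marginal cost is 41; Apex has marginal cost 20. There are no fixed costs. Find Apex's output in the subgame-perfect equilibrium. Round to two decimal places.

65.75

Solve by backward induction. Given q_G, the follower Apex maximises π_A = (241 - q_G - q_A)q_A - 20q_A.
Follower FOC: 221 - q_G - 2q_A = 0, so q_A(q_G) = (221 - q_G)/2.
Granite substitutes q_A(q_G) into its own profit: π_G = q_G(241 - q_G - (221 - q_G)/2) - 41q_G = (261/2 - (1/2)q_G)q_G - 41q_G.
Maximising: ∂π_G/∂q_G = 179/2 - q_G = 0, giving q_G = 179/2.
Then q_A = (221 - 179/2)/2 = 263/4.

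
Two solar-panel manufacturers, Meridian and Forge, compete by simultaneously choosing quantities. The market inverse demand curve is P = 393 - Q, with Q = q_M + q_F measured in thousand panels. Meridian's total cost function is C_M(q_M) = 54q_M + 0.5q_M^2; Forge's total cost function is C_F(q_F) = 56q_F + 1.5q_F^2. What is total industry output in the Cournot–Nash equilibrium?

Meridian's profit: π_M = (393 - Q)q_M - (54q_M + (1/2)q_M²). Setting ∂π_M/∂q_M = 0: 339 - 3q_M - (q_F) = 0.
Forge's profit: π_F = (393 - Q)q_F - (56q_F + (3/2)q_F²). Setting ∂π_F/∂q_F = 0: 337 - 5q_F - (q_M) = 0.
Rearranging gives the reaction functions q_M = (339 - q_F)/3 and q_F = (337 - q_M)/5.
Substituting one into the other gives q_M = 97 and q_F = 48.
Total output Q = 97 + 48 = 145.

145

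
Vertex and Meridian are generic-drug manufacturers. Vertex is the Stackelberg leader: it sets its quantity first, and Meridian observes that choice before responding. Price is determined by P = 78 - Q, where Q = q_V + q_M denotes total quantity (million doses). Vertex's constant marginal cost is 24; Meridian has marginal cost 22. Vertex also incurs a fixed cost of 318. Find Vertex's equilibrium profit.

The follower Meridian best-responds to any q_V: π_M = (78 - Q)q_M - 22q_M.
Setting the follower's marginal profit to zero, 56 - q_V - 2q_M = 0, i.e. q_M = (56 - q_V)/2.
Vertex substitutes q_M(q_V) into its own profit: π_V = q_V(78 - q_V - (56 - q_V)/2) - 24q_V = (50 - (1/2)q_V)q_V - 24q_V.
The leader's first-order condition 26 - q_V = 0 yields q_V = 26.
Then q_M = (56 - 26)/2 = 15.
Price P = 78 - 41 = 37.
Vertex's profit: (37 - 24)·26 - 318 = 20.

20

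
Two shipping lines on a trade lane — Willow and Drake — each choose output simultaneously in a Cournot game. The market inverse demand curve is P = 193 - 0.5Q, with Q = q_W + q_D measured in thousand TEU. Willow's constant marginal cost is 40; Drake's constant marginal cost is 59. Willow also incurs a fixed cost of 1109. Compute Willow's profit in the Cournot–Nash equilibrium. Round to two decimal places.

5465.22

Willow's profit: π_W = (193 - 0.5Q)q_W - (40q_W). Setting ∂π_W/∂q_W = 0: 153 - q_W - (1/2)(q_D) = 0.
Drake's profit: π_D = (193 - 0.5Q)q_D - (59q_D). Setting ∂π_D/∂q_D = 0: 134 - q_D - (1/2)(q_W) = 0.
Rearranging gives the reaction functions q_W = (153 - (1/2)q_D) and q_D = (134 - (1/2)q_W).
Solving the pair: q_W = 344/3, q_D = 230/3.
Price P = 193 - (1/2)·(574/3) = 292/3.
Willow's profit: (292/3 - 40)·(344/3) - 1109 = 5465.2222.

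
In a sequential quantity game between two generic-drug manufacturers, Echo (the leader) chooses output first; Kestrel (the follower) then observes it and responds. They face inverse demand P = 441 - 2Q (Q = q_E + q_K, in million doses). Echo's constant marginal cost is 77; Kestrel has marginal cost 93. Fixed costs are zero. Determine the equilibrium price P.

The follower Kestrel best-responds to any q_E: π_K = (441 - 2Q)q_K - 93q_K.
Setting the follower's marginal profit to zero, 348 - 2q_E - 4q_K = 0, i.e. q_K = (348 - 2q_E)/4.
Echo substitutes q_K(q_E) into its own profit: π_E = q_E(441 - 2q_E - (348 - 2q_E)/2) - 77q_E = (267 - q_E)q_E - 77q_E.
Leader FOC: 190 - 2q_E = 0, so q_E = 95.
Then q_K = (348 - 2·95)/4 = 79/2.
Total output Q = 269/2, so price P = 441 - 2·(269/2) = 172.

172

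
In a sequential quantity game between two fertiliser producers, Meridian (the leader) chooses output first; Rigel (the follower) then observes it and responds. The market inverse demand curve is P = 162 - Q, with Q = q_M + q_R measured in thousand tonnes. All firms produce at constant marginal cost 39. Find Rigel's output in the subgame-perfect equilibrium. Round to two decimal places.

30.75

Solve by backward induction. Given q_M, the follower Rigel maximises π_R = (162 - q_M - q_R)q_R - 39q_R.
Follower FOC: 123 - q_M - 2q_R = 0, so q_R(q_M) = (123 - q_M)/2.
Meridian substitutes q_R(q_M) into its own profit: π_M = q_M(162 - q_M - (123 - q_M)/2) - 39q_M = (201/2 - (1/2)q_M)q_M - 39q_M.
Leader FOC: 123/2 - q_M = 0, so q_M = 123/2.
Then q_R = (123 - 123/2)/2 = 123/4.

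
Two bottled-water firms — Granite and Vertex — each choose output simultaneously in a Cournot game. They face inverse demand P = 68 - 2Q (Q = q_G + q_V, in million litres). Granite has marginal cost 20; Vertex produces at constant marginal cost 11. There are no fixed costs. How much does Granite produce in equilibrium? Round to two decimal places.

6.50

Granite's profit: π_G = (68 - 2Q)q_G - (20q_G). Setting ∂π_G/∂q_G = 0: 48 - 4q_G - 2(q_V) = 0.
Vertex's profit: π_V = (68 - 2Q)q_V - (11q_V). Setting ∂π_V/∂q_V = 0: 57 - 4q_V - 2(q_G) = 0.
Best responses: q_G = (48 - 2q_V)/4, q_V = (57 - 2q_G)/4.
Substituting one into the other gives q_G = 13/2 and q_V = 11.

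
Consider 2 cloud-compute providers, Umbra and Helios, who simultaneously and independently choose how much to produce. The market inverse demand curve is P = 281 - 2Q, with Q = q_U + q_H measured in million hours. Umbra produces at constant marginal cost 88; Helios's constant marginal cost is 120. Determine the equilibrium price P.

163

Umbra's profit: π_U = (281 - 2Q)q_U - (88q_U). Setting ∂π_U/∂q_U = 0: 193 - 4q_U - 2(q_H) = 0.
Helios's first-order condition: 161 - 4q_H - 2(q_U) = 0.
Rearranging gives the reaction functions q_U = (193 - 2q_H)/4 and q_H = (161 - 2q_U)/4.
Solving the pair: q_U = 75/2, q_H = 43/2.
Total output Q = 59, so price P = 281 - 2·59 = 163.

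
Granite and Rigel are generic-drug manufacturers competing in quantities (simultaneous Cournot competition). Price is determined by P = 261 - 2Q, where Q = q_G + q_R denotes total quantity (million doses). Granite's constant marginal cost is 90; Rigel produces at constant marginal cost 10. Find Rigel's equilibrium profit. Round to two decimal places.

Granite's profit: π_G = (261 - 2Q)q_G - (90q_G). Setting ∂π_G/∂q_G = 0: 171 - 4q_G - 2(q_R) = 0.
Rigel's profit: π_R = (261 - 2Q)q_R - (10q_R). Setting ∂π_R/∂q_R = 0: 251 - 4q_R - 2(q_G) = 0.
Best responses: q_G = (171 - 2q_R)/4, q_R = (251 - 2q_G)/4.
Solving the pair: q_G = 91/6, q_R = 331/6.
Price P = 261 - 2·(211/3) = 361/3.
Rigel's profit: (361/3 - 10)·(331/6) = 6086.7222.

6086.72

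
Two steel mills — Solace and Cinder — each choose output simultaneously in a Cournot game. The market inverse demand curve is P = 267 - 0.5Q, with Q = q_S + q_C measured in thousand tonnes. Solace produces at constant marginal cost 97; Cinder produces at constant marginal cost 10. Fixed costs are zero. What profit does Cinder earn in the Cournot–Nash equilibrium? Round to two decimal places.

26296.89

Solace's profit: π_S = (267 - 0.5Q)q_S - (97q_S). Setting ∂π_S/∂q_S = 0: 170 - q_S - (1/2)(q_C) = 0.
Cinder's first-order condition: 257 - q_C - (1/2)(q_S) = 0.
Best responses: q_S = (170 - (1/2)q_C), q_C = (257 - (1/2)q_S).
Substituting one into the other gives q_S = 166/3 and q_C = 688/3.
Price P = 267 - (1/2)·(854/3) = 374/3.
Cinder's profit: (374/3 - 10)·(688/3) = 26296.8889.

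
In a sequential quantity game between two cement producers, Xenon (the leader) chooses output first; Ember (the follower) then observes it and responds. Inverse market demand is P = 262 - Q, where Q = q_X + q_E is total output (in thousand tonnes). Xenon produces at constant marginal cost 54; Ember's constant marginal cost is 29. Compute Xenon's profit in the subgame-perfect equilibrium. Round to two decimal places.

Solve by backward induction. Given q_X, the follower Ember maximises π_E = (262 - q_X - q_E)q_E - 29q_E.
∂π_E/∂q_E = 233 - q_X - 2q_E = 0 gives the reaction function q_E = (233 - q_X)/2.
Xenon substitutes q_E(q_X) into its own profit: π_X = q_X(262 - q_X - (233 - q_X)/2) - 54q_X = (291/2 - (1/2)q_X)q_X - 54q_X.
The leader's first-order condition 183/2 - q_X = 0 yields q_X = 183/2.
Then q_E = (233 - 183/2)/2 = 283/4.
Price P = 262 - 649/4 = 399/4.
Xenon's profit: (399/4 - 54)·(183/2) = 4186.1250.

4186.13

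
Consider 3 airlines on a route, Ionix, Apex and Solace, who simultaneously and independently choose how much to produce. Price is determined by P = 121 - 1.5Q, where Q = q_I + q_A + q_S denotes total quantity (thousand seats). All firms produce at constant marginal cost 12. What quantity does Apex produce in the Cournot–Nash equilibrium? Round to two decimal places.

18.17

A representative firm's profit is π_i = q_i(121 - 1.5Q) - 12q_i.
Setting ∂π_i/∂q_i = 0 with rivals' quantities fixed: 109 - 3q_i - (3/2)·Σ_{j≠i} q_j = 0.
By symmetry each firm produces the same amount; substituting Σ_{j≠i} q_j = 2q_i yields q_i = 109/6.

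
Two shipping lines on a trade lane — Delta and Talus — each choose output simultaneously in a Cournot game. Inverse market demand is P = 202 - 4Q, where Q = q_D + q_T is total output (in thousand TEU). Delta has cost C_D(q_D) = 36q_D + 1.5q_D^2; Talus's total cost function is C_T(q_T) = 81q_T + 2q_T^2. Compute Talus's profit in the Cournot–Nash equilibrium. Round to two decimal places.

198.38

Delta's profit: π_D = (202 - 4Q)q_D - (36q_D + (3/2)q_D²). Setting ∂π_D/∂q_D = 0: 166 - 11q_D - 4(q_T) = 0.
Talus's first-order condition: 121 - 12q_T - 4(q_D) = 0.
So q_D = (166 - 4q_T)/11 and q_T = (121 - 4q_D)/12.
Solving the pair: q_D = 13, q_T = 23/4.
Price P = 202 - 4·(75/4) = 127.
Talus's profit: 127·(23/4) - 81·(23/4) - 2(23/4)² = 1587/8.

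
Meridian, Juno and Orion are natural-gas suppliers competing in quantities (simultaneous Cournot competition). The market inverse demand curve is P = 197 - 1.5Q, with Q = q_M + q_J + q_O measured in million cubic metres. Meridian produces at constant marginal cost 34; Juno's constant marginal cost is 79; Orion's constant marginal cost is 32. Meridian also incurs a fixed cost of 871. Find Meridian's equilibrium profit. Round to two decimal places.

Meridian's profit: π_M = (197 - 1.5Q)q_M - (34q_M). Setting ∂π_M/∂q_M = 0: 163 - 3q_M - (3/2)(q_J + q_O) = 0.
Juno's profit: π_J = (197 - 1.5Q)q_J - (79q_J). Setting ∂π_J/∂q_J = 0: 118 - 3q_J - (3/2)(q_M + q_O) = 0.
Orion's profit: π_O = (197 - 1.5Q)q_O - (32q_O). Setting ∂π_O/∂q_O = 0: 165 - 3q_O - (3/2)(q_M + q_J) = 0.
Adding the 3 conditions: 446 − 3Q − 3Q = 0, i.e. Q = 223/3.
Back-substituting: q_M = (163 − 223/2)/(3/2) = 103/3, q_J = (118 − 223/2)/(3/2) = 13/3, q_O = (165 − 223/2)/(3/2) = 107/3.
Price P = 197 - (3/2)·(223/3) = 171/2.
Meridian's profit: (171/2 - 34)·(103/3) - 871 = 897.1667.

897.17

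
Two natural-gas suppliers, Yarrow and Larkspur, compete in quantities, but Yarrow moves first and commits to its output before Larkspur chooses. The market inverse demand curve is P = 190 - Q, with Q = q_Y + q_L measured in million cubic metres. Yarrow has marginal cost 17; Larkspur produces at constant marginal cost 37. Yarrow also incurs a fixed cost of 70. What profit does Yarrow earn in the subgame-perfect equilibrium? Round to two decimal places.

4586.13

The follower Larkspur best-responds to any q_Y: π_L = (190 - Q)q_L - 37q_L.
Follower FOC: 153 - q_Y - 2q_L = 0, so q_L(q_Y) = (153 - q_Y)/2.
Yarrow substitutes q_L(q_Y) into its own profit: π_Y = q_Y(190 - q_Y - (153 - q_Y)/2) - 17q_Y = (227/2 - (1/2)q_Y)q_Y - 17q_Y.
Leader FOC: 193/2 - q_Y = 0, so q_Y = 193/2.
Then q_L = (153 - 193/2)/2 = 113/4.
Price P = 190 - 499/4 = 261/4.
Yarrow's profit: (261/4 - 17)·(193/2) - 70 = 4586.1250.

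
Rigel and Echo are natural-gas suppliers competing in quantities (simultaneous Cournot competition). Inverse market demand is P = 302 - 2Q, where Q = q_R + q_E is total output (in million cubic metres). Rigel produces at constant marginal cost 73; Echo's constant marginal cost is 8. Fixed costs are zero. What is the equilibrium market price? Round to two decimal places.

127.67

Rigel's profit: π_R = (302 - 2Q)q_R - (73q_R). Setting ∂π_R/∂q_R = 0: 229 - 4q_R - 2(q_E) = 0.
Echo's first-order condition: 294 - 4q_E - 2(q_R) = 0.
Rearranging gives the reaction functions q_R = (229 - 2q_E)/4 and q_E = (294 - 2q_R)/4.
Solving the pair: q_R = 82/3, q_E = 359/6.
Total output Q = 523/6, so price P = 302 - 2·(523/6) = 383/3.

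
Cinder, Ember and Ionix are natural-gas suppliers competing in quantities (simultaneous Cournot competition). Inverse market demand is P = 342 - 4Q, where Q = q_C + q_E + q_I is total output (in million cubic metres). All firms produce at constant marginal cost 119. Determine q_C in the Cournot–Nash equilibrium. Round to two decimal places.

Each firm earns π_i = (342 - 4Q)q_i - 119q_i.
First-order condition (treating rivals' output as given): 223 - 8q_i - 4·Σ_{j≠i} q_j = 0.
With identical firms every q_j equals q_i, so Σ_{j≠i} q_j = 2q_i and 223 = 16q_i, giving q_i = 223/16.

13.94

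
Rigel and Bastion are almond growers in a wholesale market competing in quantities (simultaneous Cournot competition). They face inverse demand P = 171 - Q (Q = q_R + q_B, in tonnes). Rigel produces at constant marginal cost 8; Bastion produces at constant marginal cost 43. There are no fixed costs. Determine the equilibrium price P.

74

Rigel's profit: π_R = (171 - Q)q_R - (8q_R). Setting ∂π_R/∂q_R = 0: 163 - 2q_R - (q_B) = 0.
Bastion's first-order condition: 128 - 2q_B - (q_R) = 0.
Best responses: q_R = (163 - q_B)/2, q_B = (128 - q_R)/2.
Substituting one into the other gives q_R = 66 and q_B = 31.
Total output Q = 97, so price P = 171 - 97 = 74.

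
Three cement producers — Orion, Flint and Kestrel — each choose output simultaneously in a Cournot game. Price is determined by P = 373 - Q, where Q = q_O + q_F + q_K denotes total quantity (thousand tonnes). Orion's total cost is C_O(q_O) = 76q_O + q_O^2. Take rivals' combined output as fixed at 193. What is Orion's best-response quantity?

With rivals' combined output fixed at 193, Orion's profit is π_O = (373 - 193 - q_O)q_O - (76q_O + q_O²) = (180 - q_O)q_O - (76q_O + q_O²).
∂π_O/∂q_O = 104 - 4q_O = 0, so q_O = 26.

26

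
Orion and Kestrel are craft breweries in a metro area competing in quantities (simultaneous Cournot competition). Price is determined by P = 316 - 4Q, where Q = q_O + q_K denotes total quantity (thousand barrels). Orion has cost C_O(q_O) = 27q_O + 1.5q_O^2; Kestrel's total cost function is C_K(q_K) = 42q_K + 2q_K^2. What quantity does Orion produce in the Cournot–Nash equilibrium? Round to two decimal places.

Orion's profit: π_O = (316 - 4Q)q_O - (27q_O + (3/2)q_O²). Setting ∂π_O/∂q_O = 0: 289 - 11q_O - 4(q_K) = 0.
Kestrel's first-order condition: 274 - 12q_K - 4(q_O) = 0.
Best responses: q_O = (289 - 4q_K)/11, q_K = (274 - 4q_O)/12.
Solving the pair: q_O = 593/29, q_K = 929/58.

20.45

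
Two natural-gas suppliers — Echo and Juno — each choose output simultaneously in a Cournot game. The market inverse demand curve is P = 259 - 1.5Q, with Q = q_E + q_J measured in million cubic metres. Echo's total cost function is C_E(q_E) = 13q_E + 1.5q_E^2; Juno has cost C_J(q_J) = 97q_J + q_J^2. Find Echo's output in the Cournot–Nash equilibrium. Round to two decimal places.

35.57

Echo's profit: π_E = (259 - 1.5Q)q_E - (13q_E + (3/2)q_E²). Setting ∂π_E/∂q_E = 0: 246 - 6q_E - (3/2)(q_J) = 0.
Juno's profit: π_J = (259 - 1.5Q)q_J - (97q_J + q_J²). Setting ∂π_J/∂q_J = 0: 162 - 5q_J - (3/2)(q_E) = 0.
Rearranging gives the reaction functions q_E = (246 - (3/2)q_J)/6 and q_J = (162 - (3/2)q_E)/5.
Substituting one into the other gives q_E = 1316/37 and q_J = 804/37.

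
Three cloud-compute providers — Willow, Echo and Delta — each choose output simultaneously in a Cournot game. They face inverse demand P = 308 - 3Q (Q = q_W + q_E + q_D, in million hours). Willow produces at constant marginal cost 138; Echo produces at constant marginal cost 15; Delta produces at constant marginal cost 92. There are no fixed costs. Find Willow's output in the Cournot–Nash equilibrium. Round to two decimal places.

Willow's profit: π_W = (308 - 3Q)q_W - (138q_W). Setting ∂π_W/∂q_W = 0: 170 - 6q_W - 3(q_E + q_D) = 0.
Echo's profit: π_E = (308 - 3Q)q_E - (15q_E). Setting ∂π_E/∂q_E = 0: 293 - 6q_E - 3(q_W + q_D) = 0.
Delta's profit: π_D = (308 - 3Q)q_D - (92q_D). Setting ∂π_D/∂q_D = 0: 216 - 6q_D - 3(q_W + q_E) = 0.
Summing all 3 equations gives 679 − 12Q = 0, hence Q = 679/12.
Back-substituting: q_W = (170 − 679/4)/3 = 1/12, q_E = (293 − 679/4)/3 = 493/12, q_D = (216 − 679/4)/3 = 185/12.

0.08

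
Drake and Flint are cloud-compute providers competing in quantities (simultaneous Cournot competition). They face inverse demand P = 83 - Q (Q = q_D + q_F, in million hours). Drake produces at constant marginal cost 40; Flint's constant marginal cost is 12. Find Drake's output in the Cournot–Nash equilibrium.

Drake's profit: π_D = (83 - Q)q_D - (40q_D). Setting ∂π_D/∂q_D = 0: 43 - 2q_D - (q_F) = 0.
Flint's profit: π_F = (83 - Q)q_F - (12q_F). Setting ∂π_F/∂q_F = 0: 71 - 2q_F - (q_D) = 0.
Rearranging gives the reaction functions q_D = (43 - q_F)/2 and q_F = (71 - q_D)/2.
Solving the pair: q_D = 5, q_F = 33.

5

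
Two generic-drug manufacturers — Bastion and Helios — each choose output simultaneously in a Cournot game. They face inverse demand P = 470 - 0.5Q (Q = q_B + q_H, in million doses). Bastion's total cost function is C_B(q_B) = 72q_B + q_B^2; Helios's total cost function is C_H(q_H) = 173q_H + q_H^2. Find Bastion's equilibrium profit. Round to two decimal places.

Bastion's profit: π_B = (470 - 0.5Q)q_B - (72q_B + q_B²). Setting ∂π_B/∂q_B = 0: 398 - 3q_B - (1/2)(q_H) = 0.
Helios's profit: π_H = (470 - 0.5Q)q_H - (173q_H + q_H²). Setting ∂π_H/∂q_H = 0: 297 - 3q_H - (1/2)(q_B) = 0.
So q_B = (398 - (1/2)q_H)/3 and q_H = (297 - (1/2)q_B)/3.
Solving the pair: q_B = 119.4857, q_H = 79.0857.
Price P = 470 - (1/2)·(1390/7) = 370.7143.
Bastion's profit: 370.7143·119.4857 - 72·119.4857 - 119.4857² = 21415.2539.

21415.25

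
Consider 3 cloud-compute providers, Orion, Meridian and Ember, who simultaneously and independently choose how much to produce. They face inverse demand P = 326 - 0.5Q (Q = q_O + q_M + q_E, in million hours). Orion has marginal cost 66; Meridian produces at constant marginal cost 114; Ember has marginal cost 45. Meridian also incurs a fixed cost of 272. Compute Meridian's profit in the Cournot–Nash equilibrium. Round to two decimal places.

856.13

Orion's profit: π_O = (326 - 0.5Q)q_O - (66q_O). Setting ∂π_O/∂q_O = 0: 260 - q_O - (1/2)(q_M + q_E) = 0.
Meridian's first-order condition: 212 - q_M - (1/2)(q_O + q_E) = 0.
Ember's first-order condition: 281 - q_E - (1/2)(q_O + q_M) = 0.
Summing all 3 equations gives 753 − 2Q = 0, hence Q = 753/2.
Back-substituting: q_O = (260 − 753/4)/(1/2) = 287/2, q_M = (212 − 753/4)/(1/2) = 95/2, q_E = (281 − 753/4)/(1/2) = 371/2.
Price P = 326 - (1/2)·(753/2) = 551/4.
Meridian's profit: (551/4 - 114)·(95/2) - 272 = 856.1250.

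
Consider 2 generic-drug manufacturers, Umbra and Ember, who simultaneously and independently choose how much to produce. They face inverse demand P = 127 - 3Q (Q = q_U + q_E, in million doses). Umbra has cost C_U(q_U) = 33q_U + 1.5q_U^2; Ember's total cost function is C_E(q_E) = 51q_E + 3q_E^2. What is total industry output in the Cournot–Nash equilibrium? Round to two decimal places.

13.15

Umbra's profit: π_U = (127 - 3Q)q_U - (33q_U + (3/2)q_U²). Setting ∂π_U/∂q_U = 0: 94 - 9q_U - 3(q_E) = 0.
Ember's profit: π_E = (127 - 3Q)q_E - (51q_E + 3q_E²). Setting ∂π_E/∂q_E = 0: 76 - 12q_E - 3(q_U) = 0.
Rearranging gives the reaction functions q_U = (94 - 3q_E)/9 and q_E = (76 - 3q_U)/12.
Solving the pair: q_U = 100/11, q_E = 134/33.
Total output Q = 100/11 + 134/33 = 434/33.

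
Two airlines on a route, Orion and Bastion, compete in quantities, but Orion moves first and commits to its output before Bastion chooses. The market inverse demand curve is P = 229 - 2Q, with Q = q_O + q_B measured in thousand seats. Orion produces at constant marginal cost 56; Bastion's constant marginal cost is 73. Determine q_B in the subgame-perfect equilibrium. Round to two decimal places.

15.25

The follower Bastion best-responds to any q_O: π_B = (229 - 2Q)q_B - 73q_B.
∂π_B/∂q_B = 156 - 2q_O - 4q_B = 0 gives the reaction function q_B = (156 - 2q_O)/4.
Orion substitutes q_B(q_O) into its own profit: π_O = q_O(229 - 2q_O - (156 - 2q_O)/2) - 56q_O = (151 - q_O)q_O - 56q_O.
Maximising: ∂π_O/∂q_O = 95 - 2q_O = 0, giving q_O = 95/2.
Then q_B = (156 - 2·(95/2))/4 = 61/4.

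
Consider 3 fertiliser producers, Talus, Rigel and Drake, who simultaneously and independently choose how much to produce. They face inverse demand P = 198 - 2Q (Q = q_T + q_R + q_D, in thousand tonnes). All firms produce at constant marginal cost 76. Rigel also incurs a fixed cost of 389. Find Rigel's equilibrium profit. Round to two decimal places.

76.13

A representative firm's profit is π_i = q_i(198 - 2Q) - 76q_i.
Setting ∂π_i/∂q_i = 0 with rivals' quantities fixed: 122 - 4q_i - 2·Σ_{j≠i} q_j = 0.
By symmetry each firm produces the same amount; substituting Σ_{j≠i} q_j = 2q_i yields q_i = 122/8 = 61/4.
Price P = 198 - 2·(183/4) = 213/2.
Rigel's profit: (213/2 - 76)·(61/4) - 389 = 609/8.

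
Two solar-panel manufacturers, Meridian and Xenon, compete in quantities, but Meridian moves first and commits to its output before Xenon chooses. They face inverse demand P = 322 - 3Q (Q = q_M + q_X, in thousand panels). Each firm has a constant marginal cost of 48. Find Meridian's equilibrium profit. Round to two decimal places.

Solve by backward induction. Given q_M, the follower Xenon maximises π_X = (322 - 3q_M - 3q_X)q_X - 48q_X.
Follower FOC: 274 - 3q_M - 6q_X = 0, so q_X(q_M) = (274 - 3q_M)/6.
Meridian substitutes q_X(q_M) into its own profit: π_M = q_M(322 - 3q_M - (274 - 3q_M)/2) - 48q_M = (185 - (3/2)q_M)q_M - 48q_M.
The leader's first-order condition 137 - 3q_M = 0 yields q_M = 137/3.
Then q_X = (274 - 3·(137/3))/6 = 137/6.
Price P = 322 - 3·(137/2) = 233/2.
Meridian's profit: (233/2 - 48)·(137/3) = 3128.1667.

3128.17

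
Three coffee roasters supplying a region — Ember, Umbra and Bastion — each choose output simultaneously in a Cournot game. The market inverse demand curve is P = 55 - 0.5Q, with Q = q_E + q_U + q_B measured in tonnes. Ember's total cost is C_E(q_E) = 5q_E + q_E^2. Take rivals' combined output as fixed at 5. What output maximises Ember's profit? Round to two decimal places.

15.83

With rivals' combined output fixed at 5, Ember's profit is π_E = (55 - (1/2)·5 - (1/2)q_E)q_E - (5q_E + q_E²) = (105/2 - (1/2)q_E)q_E - (5q_E + q_E²).
∂π_E/∂q_E = 95/2 - 3q_E = 0, so q_E = 95/6.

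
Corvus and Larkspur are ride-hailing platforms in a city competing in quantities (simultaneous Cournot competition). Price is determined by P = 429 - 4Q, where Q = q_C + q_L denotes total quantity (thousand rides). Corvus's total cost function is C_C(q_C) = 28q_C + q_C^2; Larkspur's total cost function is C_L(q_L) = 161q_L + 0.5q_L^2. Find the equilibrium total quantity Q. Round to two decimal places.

48.82

Corvus's profit: π_C = (429 - 4Q)q_C - (28q_C + q_C²). Setting ∂π_C/∂q_C = 0: 401 - 10q_C - 4(q_L) = 0.
Larkspur's profit: π_L = (429 - 4Q)q_L - (161q_L + (1/2)q_L²). Setting ∂π_L/∂q_L = 0: 268 - 9q_L - 4(q_C) = 0.
So q_C = (401 - 4q_L)/10 and q_L = (268 - 4q_C)/9.
Solving the pair: q_C = 34.2838, q_L = 538/37.
Total output Q = 34.2838 + 538/37 = 48.8243.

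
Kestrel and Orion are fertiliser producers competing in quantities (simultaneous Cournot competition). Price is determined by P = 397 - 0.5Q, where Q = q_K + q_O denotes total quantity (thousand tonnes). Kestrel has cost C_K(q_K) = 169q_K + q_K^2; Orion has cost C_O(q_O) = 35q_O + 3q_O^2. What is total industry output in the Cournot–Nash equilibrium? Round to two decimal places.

Kestrel's profit: π_K = (397 - 0.5Q)q_K - (169q_K + q_K²). Setting ∂π_K/∂q_K = 0: 228 - 3q_K - (1/2)(q_O) = 0.
Orion's first-order condition: 362 - 7q_O - (1/2)(q_K) = 0.
Best responses: q_K = (228 - (1/2)q_O)/3, q_O = (362 - (1/2)q_K)/7.
Substituting one into the other gives q_K = 68.1928 and q_O = 46.8434.
Total output Q = 68.1928 + 46.8434 = 115.0361.

115.04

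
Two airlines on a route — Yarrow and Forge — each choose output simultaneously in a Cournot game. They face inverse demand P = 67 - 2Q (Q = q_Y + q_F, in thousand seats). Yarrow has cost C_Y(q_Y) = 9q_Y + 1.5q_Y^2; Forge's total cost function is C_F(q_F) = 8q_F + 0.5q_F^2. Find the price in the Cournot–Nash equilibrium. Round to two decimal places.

Yarrow's profit: π_Y = (67 - 2Q)q_Y - (9q_Y + (3/2)q_Y²). Setting ∂π_Y/∂q_Y = 0: 58 - 7q_Y - 2(q_F) = 0.
Forge's profit: π_F = (67 - 2Q)q_F - (8q_F + (1/2)q_F²). Setting ∂π_F/∂q_F = 0: 59 - 5q_F - 2(q_Y) = 0.
So q_Y = (58 - 2q_F)/7 and q_F = (59 - 2q_Y)/5.
Solving the pair: q_Y = 172/31, q_F = 297/31.
Total output Q = 469/31, so price P = 67 - 2·(469/31) = 1139/31.

36.74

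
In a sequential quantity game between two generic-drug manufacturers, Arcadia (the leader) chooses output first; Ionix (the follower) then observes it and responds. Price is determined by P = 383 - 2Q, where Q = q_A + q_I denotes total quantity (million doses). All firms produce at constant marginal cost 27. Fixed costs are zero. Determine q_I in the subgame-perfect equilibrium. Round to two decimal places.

Solve by backward induction. Given q_A, the follower Ionix maximises π_I = (383 - 2q_A - 2q_I)q_I - 27q_I.
Follower FOC: 356 - 2q_A - 4q_I = 0, so q_I(q_A) = (356 - 2q_A)/4.
The leader anticipates this reaction. Substituting into P = 383 - 2Q gives P = 205 - q_A, so π_A = (205 - q_A)q_A - 27q_A.
The leader's first-order condition 178 - 2q_A = 0 yields q_A = 89.
Then q_I = (356 - 2·89)/4 = 89/2.

44.50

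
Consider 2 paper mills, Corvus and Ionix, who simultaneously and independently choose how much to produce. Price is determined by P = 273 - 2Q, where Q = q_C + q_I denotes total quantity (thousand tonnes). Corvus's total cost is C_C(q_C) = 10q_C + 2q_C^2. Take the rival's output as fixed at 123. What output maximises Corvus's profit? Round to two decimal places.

2.13

With the rival's output fixed at 123, Corvus's profit is π_C = (273 - 2·123 - 2q_C)q_C - (10q_C + 2q_C²) = (27 - 2q_C)q_C - (10q_C + 2q_C²).
∂π_C/∂q_C = 17 - 8q_C = 0, so q_C = 17/8.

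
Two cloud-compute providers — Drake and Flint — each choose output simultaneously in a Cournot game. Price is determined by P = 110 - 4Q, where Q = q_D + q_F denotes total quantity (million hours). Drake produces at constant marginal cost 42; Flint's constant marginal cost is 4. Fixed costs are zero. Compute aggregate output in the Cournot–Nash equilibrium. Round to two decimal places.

Drake's profit: π_D = (110 - 4Q)q_D - (42q_D). Setting ∂π_D/∂q_D = 0: 68 - 8q_D - 4(q_F) = 0.
Flint's profit: π_F = (110 - 4Q)q_F - (4q_F). Setting ∂π_F/∂q_F = 0: 106 - 8q_F - 4(q_D) = 0.
Rearranging gives the reaction functions q_D = (68 - 4q_F)/8 and q_F = (106 - 4q_D)/8.
Solving the pair: q_D = 5/2, q_F = 12.
Total output Q = 5/2 + 12 = 29/2.

14.50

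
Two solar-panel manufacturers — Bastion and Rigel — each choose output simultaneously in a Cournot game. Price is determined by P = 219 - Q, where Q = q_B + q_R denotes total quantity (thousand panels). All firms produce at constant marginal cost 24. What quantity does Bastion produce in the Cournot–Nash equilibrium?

Each firm earns π_i = (219 - Q)q_i - 24q_i.
Setting ∂π_i/∂q_i = 0 with rivals' quantities fixed: 195 - 2q_i - q_j = 0.
With identical firms every q_j equals q_i, so q_j = q_i and 195 = 3q_i, giving q_i = 65.

65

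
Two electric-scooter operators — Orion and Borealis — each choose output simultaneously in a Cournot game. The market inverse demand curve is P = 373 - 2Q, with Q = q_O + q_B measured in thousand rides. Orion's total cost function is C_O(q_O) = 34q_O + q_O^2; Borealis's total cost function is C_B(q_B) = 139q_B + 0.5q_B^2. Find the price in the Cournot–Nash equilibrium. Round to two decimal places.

Orion's profit: π_O = (373 - 2Q)q_O - (34q_O + q_O²). Setting ∂π_O/∂q_O = 0: 339 - 6q_O - 2(q_B) = 0.
Borealis's first-order condition: 234 - 5q_B - 2(q_O) = 0.
So q_O = (339 - 2q_B)/6 and q_B = (234 - 2q_O)/5.
Substituting one into the other gives q_O = 1227/26 and q_B = 363/13.
Total output Q = 1953/26, so price P = 373 - 2·(1953/26) = 222.7692.

222.77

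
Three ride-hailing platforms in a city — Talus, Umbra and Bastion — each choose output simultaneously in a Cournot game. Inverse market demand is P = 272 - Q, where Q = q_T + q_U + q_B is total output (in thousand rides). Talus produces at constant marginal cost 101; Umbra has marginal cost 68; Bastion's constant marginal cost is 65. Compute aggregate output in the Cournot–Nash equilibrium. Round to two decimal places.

Talus's profit: π_T = (272 - Q)q_T - (101q_T). Setting ∂π_T/∂q_T = 0: 171 - 2q_T - (q_U + q_B) = 0.
Umbra's first-order condition: 204 - 2q_U - (q_T + q_B) = 0.
Bastion's profit: π_B = (272 - Q)q_B - (65q_B). Setting ∂π_B/∂q_B = 0: 207 - 2q_B - (q_T + q_U) = 0.
Adding the 3 first-order conditions: 582 − 4Q = 0, so Q = 291/2.
Back-substituting: q_T = (171 − 291/2) = 51/2, q_U = (204 − 291/2) = 117/2, q_B = (207 − 291/2) = 123/2.
Total output Q = 51/2 + 117/2 + 123/2 = 291/2.

145.50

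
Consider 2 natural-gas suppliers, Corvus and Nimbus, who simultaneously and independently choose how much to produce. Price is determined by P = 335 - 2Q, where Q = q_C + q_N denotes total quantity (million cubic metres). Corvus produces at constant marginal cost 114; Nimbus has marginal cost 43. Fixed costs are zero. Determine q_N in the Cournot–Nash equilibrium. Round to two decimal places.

Corvus's profit: π_C = (335 - 2Q)q_C - (114q_C). Setting ∂π_C/∂q_C = 0: 221 - 4q_C - 2(q_N) = 0.
Nimbus's profit: π_N = (335 - 2Q)q_N - (43q_N). Setting ∂π_N/∂q_N = 0: 292 - 4q_N - 2(q_C) = 0.
Rearranging gives the reaction functions q_C = (221 - 2q_N)/4 and q_N = (292 - 2q_C)/4.
Substituting one into the other gives q_C = 25 and q_N = 121/2.

60.50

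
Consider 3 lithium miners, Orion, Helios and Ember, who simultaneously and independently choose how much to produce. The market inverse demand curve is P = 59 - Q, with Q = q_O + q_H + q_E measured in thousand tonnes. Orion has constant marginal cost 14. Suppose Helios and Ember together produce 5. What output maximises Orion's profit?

20

With rivals' combined output fixed at 5, Orion's profit is π_O = (59 - 5 - q_O)q_O - (14q_O) = (54 - q_O)q_O - (14q_O).
∂π_O/∂q_O = 40 - 2q_O = 0, so q_O = 20.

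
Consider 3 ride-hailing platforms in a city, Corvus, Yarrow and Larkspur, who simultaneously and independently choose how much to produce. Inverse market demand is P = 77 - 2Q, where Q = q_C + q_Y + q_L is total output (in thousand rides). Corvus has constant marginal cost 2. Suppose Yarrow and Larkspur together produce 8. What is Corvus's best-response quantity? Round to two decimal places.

With rivals' combined output fixed at 8, Corvus's profit is π_C = (77 - 2·8 - 2q_C)q_C - (2q_C) = (61 - 2q_C)q_C - (2q_C).
∂π_C/∂q_C = 59 - 4q_C = 0, so q_C = 59/4.

14.75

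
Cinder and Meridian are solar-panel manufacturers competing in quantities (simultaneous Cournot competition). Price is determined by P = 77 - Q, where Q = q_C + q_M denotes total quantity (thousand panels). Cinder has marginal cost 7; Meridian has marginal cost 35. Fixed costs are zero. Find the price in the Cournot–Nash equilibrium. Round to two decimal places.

Cinder's profit: π_C = (77 - Q)q_C - (7q_C). Setting ∂π_C/∂q_C = 0: 70 - 2q_C - (q_M) = 0.
Meridian's first-order condition: 42 - 2q_M - (q_C) = 0.
Best responses: q_C = (70 - q_M)/2, q_M = (42 - q_C)/2.
Substituting one into the other gives q_C = 98/3 and q_M = 14/3.
Total output Q = 112/3, so price P = 77 - 112/3 = 119/3.

39.67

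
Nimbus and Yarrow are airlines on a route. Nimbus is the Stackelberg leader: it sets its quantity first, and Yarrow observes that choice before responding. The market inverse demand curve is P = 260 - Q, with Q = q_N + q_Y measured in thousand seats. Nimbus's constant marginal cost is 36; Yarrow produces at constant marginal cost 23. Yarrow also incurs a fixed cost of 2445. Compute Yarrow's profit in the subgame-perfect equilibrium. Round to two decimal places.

1878.06

The follower Yarrow best-responds to any q_N: π_Y = (260 - Q)q_Y - 23q_Y.
Follower FOC: 237 - q_N - 2q_Y = 0, so q_Y(q_N) = (237 - q_N)/2.
The leader anticipates this reaction. Substituting into P = 260 - Q gives P = 283/2 - (1/2)q_N, so π_N = (283/2 - (1/2)q_N)q_N - 36q_N.
Maximising: ∂π_N/∂q_N = 211/2 - q_N = 0, giving q_N = 211/2.
Then q_Y = (237 - 211/2)/2 = 263/4.
Price P = 260 - 685/4 = 355/4.
Yarrow's profit: (355/4 - 23)·(263/4) - 2445 = 1878.0625.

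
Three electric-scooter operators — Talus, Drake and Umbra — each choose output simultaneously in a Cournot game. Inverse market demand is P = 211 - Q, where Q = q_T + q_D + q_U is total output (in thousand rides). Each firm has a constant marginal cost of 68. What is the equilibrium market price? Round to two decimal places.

103.75

Each firm earns π_i = (211 - Q)q_i - 68q_i.
Setting ∂π_i/∂q_i = 0 with rivals' quantities fixed: 143 - 2q_i - Σ_{j≠i} q_j = 0.
With identical firms every q_j equals q_i, so Σ_{j≠i} q_j = 2q_i and 143 = 4q_i, giving q_i = 143/4.
Total output Q = 429/4, so price P = 211 - 429/4 = 415/4.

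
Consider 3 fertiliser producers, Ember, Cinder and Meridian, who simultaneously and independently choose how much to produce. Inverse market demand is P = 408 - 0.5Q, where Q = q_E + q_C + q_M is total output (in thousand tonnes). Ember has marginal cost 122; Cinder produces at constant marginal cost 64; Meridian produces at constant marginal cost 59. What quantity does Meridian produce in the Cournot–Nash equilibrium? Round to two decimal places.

Ember's profit: π_E = (408 - 0.5Q)q_E - (122q_E). Setting ∂π_E/∂q_E = 0: 286 - q_E - (1/2)(q_C + q_M) = 0.
Cinder's first-order condition: 344 - q_C - (1/2)(q_E + q_M) = 0.
Meridian's first-order condition: 349 - q_M - (1/2)(q_E + q_C) = 0.
Adding the 3 first-order conditions: 979 − 2Q = 0, so Q = 979/2.
Back-substituting: q_E = (286 − 979/4)/(1/2) = 165/2, q_C = (344 − 979/4)/(1/2) = 397/2, q_M = (349 − 979/4)/(1/2) = 417/2.

208.50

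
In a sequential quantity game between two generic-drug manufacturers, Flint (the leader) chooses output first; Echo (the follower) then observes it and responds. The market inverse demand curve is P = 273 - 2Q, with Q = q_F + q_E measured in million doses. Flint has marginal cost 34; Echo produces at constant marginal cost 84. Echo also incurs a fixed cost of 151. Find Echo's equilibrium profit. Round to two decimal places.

The follower Echo best-responds to any q_F: π_E = (273 - 2Q)q_E - 84q_E.
Setting the follower's marginal profit to zero, 189 - 2q_F - 4q_E = 0, i.e. q_E = (189 - 2q_F)/4.
Flint substitutes q_E(q_F) into its own profit: π_F = q_F(273 - 2q_F - (189 - 2q_F)/2) - 34q_F = (357/2 - q_F)q_F - 34q_F.
Maximising: ∂π_F/∂q_F = 289/2 - 2q_F = 0, giving q_F = 289/4.
Then q_E = (189 - 2·(289/4))/4 = 89/8.
Price P = 273 - 2·(667/8) = 425/4.
Echo's profit: (425/4 - 84)·(89/8) - 151 = 96.5313.

96.53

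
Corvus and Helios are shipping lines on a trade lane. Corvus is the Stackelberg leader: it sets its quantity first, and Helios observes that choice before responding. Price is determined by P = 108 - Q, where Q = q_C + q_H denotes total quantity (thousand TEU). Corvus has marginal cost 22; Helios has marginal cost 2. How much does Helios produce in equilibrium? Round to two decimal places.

The follower Helios best-responds to any q_C: π_H = (108 - Q)q_H - 2q_H.
Setting the follower's marginal profit to zero, 106 - q_C - 2q_H = 0, i.e. q_H = (106 - q_C)/2.
Corvus substitutes q_H(q_C) into its own profit: π_C = q_C(108 - q_C - (106 - q_C)/2) - 22q_C = (55 - (1/2)q_C)q_C - 22q_C.
The leader's first-order condition 33 - q_C = 0 yields q_C = 33.
Then q_H = (106 - 33)/2 = 73/2.

36.50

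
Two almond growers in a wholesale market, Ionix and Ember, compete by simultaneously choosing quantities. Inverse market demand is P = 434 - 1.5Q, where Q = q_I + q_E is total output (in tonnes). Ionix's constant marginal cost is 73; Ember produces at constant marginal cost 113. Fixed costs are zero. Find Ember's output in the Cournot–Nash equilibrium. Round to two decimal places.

Ionix's profit: π_I = (434 - 1.5Q)q_I - (73q_I). Setting ∂π_I/∂q_I = 0: 361 - 3q_I - (3/2)(q_E) = 0.
Ember's profit: π_E = (434 - 1.5Q)q_E - (113q_E). Setting ∂π_E/∂q_E = 0: 321 - 3q_E - (3/2)(q_I) = 0.
So q_I = (361 - (3/2)q_E)/3 and q_E = (321 - (3/2)q_I)/3.
Substituting one into the other gives q_I = 802/9 and q_E = 562/9.

62.44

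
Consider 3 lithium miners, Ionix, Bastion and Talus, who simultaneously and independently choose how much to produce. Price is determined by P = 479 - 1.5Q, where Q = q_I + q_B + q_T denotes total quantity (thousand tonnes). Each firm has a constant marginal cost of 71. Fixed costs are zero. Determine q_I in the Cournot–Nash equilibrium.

68

Each firm earns π_i = (479 - 1.5Q)q_i - 71q_i.
First-order condition (treating rivals' output as given): 408 - 3q_i - (3/2)·Σ_{j≠i} q_j = 0.
With identical firms every q_j equals q_i, so Σ_{j≠i} q_j = 2q_i and 408 = 6q_i, giving q_i = 68.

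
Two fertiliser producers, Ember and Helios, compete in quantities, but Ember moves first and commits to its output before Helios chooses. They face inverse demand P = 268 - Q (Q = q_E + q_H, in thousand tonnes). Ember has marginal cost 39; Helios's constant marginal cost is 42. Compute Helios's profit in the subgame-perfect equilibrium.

The follower Helios best-responds to any q_E: π_H = (268 - Q)q_H - 42q_H.
Follower FOC: 226 - q_E - 2q_H = 0, so q_H(q_E) = (226 - q_E)/2.
Ember substitutes q_H(q_E) into its own profit: π_E = q_E(268 - q_E - (226 - q_E)/2) - 39q_E = (155 - (1/2)q_E)q_E - 39q_E.
Maximising: ∂π_E/∂q_E = 116 - q_E = 0, giving q_E = 116.
Then q_H = (226 - 116)/2 = 55.
Price P = 268 - 171 = 97.
Helios's profit: (97 - 42)·55 = 3025.

3025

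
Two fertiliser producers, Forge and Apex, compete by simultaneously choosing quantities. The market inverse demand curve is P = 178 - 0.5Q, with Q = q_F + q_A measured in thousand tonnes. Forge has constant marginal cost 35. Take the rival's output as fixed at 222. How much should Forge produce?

32

With the rival's output fixed at 222, Forge's profit is π_F = (178 - (1/2)·222 - (1/2)q_F)q_F - (35q_F) = (67 - (1/2)q_F)q_F - (35q_F).
∂π_F/∂q_F = 32 - q_F = 0, so q_F = 32.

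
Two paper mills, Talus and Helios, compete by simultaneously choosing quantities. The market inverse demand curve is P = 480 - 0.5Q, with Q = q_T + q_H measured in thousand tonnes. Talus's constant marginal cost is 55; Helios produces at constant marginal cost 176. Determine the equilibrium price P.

Talus's profit: π_T = (480 - 0.5Q)q_T - (55q_T). Setting ∂π_T/∂q_T = 0: 425 - q_T - (1/2)(q_H) = 0.
Helios's first-order condition: 304 - q_H - (1/2)(q_T) = 0.
Rearranging gives the reaction functions q_T = (425 - (1/2)q_H) and q_H = (304 - (1/2)q_T).
Substituting one into the other gives q_T = 364 and q_H = 122.
Total output Q = 486, so price P = 480 - (1/2)·486 = 237.

237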